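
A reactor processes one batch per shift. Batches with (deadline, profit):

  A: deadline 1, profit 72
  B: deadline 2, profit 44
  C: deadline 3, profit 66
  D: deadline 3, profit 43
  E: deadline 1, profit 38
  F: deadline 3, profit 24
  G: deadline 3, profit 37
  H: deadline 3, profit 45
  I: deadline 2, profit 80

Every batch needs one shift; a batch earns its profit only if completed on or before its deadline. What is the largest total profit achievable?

218

Sort by profit descending; place each in the latest free slot ≤ its deadline.
Profit order: I=80 A=72 C=66 H=45 B=44 D=43 E=38 G=37 F=24
Assign: I→slot 2, A→slot 1, C→slot 3, H skipped, B skipped, D skipped, E skipped, G skipped, F skipped.
Slots: [1:A] [2:I] [3:C]
Profit = 72 + 80 + 66 = 218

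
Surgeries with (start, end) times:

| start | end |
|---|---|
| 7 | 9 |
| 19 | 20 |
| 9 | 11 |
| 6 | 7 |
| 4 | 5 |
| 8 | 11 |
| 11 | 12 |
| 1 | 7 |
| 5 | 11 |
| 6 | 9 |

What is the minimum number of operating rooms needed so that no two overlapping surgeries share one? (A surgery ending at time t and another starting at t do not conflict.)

Events (time:±→running): 1:+→1 4:+→2 5:-→1 5:+→2 6:+→3 6:+→4 … peak 4.

4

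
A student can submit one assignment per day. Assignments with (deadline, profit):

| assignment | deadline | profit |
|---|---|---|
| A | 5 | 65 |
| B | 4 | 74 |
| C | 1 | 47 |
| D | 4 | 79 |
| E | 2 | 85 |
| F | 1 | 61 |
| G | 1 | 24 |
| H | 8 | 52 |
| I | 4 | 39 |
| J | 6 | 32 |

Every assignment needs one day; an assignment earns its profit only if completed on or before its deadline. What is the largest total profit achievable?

448

By profit: E(d2,85), D(d4,79), B(d4,74), A(d5,65), F(d1,61), H(d8,52), C(d1,47), I(d4,39), J(d6,32), G(d1,24)
E→slot 2; D→slot 4; B→slot 3; A→slot 5; F→slot 1; H→slot 8; C skipped; I skipped; J→slot 6; G skipped.
Profit = 61 + 85 + 74 + 79 + 65 + 32 + 52 = 448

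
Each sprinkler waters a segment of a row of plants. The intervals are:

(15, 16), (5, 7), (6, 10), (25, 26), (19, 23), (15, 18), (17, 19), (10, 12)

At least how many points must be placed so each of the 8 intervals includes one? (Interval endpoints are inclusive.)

5

Sort by right endpoint; whenever an interval is uncovered, place a point at its right end.
By right end: [5,7]  [6,10]  [10,12]  [15,16]  [15,18]  [17,19]  [19,23]  [25,26]
[5,7] uncovered → point at 7; [10,12] uncovered → point at 12; [15,16] uncovered → point at 16; [17,19] uncovered → point at 19; [25,26] uncovered → point at 26.
Points: 7, 12, 16, 19, 26 (5 total).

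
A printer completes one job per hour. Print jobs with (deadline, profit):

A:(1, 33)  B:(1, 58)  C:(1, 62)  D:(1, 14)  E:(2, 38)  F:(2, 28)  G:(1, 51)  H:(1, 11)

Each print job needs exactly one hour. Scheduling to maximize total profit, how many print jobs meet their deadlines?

By profit: C(d1,62), B(d1,58), G(d1,51), E(d2,38), A(d1,33), F(d2,28), D(d1,14), H(d1,11)
C→slot 1; B skipped; G skipped; E→slot 2; A skipped; F skipped; D skipped; H skipped.
2 of 8 scheduled.

2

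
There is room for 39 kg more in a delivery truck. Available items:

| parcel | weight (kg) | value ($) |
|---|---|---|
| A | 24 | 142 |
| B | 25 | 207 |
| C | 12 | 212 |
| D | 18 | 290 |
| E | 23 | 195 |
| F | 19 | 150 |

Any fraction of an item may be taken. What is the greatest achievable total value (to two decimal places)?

Sort by value per unit weight and fill in that order.
Ratios (sorted): C 17.67, D 16.11, E 8.48, B 8.28, F 7.89, A 5.92
take C (12 @ 212); take D (18 @ 290); take 9/23 of E → 76.30. Capacity used 39/39.
Total value = 578.30

578.30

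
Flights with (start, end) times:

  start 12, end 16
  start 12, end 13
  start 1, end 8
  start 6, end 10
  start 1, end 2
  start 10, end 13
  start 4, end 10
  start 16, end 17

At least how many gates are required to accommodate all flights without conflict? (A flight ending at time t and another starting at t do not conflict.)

3

Events (time:±→running): 1:+→1 1:+→2 2:-→1 4:+→2 6:+→3 … peak 3.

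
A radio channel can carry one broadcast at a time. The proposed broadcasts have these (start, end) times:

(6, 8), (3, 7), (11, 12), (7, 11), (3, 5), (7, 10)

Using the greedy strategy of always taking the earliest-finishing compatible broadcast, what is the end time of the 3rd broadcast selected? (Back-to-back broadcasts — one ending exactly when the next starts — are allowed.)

Sort by end time and greedily take each interval whose start is ≥ the last chosen end.
By end time: (3,5), (3,7), (6,8), (7,10), (7,11), (11,12).
Pick (3,5); next start ≥ 5 → (6,8); next start ≥ 8 → (11,12).
Selected: (3,5) (6,8) (11,12)

12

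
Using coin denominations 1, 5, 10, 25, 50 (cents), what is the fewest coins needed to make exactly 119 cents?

8

Greedy: take as many of the largest coin as possible, then repeat with the remainder.
119 − 2×50→19 − 1×10→9 − 1×5→4 − 4×1→0
Total coins = 2 + 1 + 1 + 4 = 8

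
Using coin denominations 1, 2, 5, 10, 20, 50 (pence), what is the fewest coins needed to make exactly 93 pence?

Greedy: take as many of the largest coin as possible, then repeat with the remainder.
93 = 1×50 + 2×20 + 1×2 + 1×1
Total coins = 1 + 2 + 1 + 1 = 5

5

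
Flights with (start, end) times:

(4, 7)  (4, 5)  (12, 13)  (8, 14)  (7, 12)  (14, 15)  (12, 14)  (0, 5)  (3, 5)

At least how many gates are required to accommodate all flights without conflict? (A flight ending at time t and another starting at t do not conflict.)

4

The answer is the maximum number of intervals overlapping at any instant.
starts: [0, 3, 4, 4, 7, 8, 12, 12, 14]
ends:   [5, 5, 5, 7, 12, 13, 14, 14, 15]
s0→1 s3→2 s4→3 s4→4  — peak 4.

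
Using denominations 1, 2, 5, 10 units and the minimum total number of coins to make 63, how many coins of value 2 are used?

1

63 − 6×10→3 − 1×2→1 − 1×1→0
Count of 2: 1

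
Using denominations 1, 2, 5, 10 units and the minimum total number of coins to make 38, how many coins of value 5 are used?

1

38 = 3×10 + 1×5 + 1×2 + 1×1
Count of 5: 1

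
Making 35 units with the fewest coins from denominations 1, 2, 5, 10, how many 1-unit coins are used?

0

Use the largest denomination that fits, subtract, and repeat.
35 − 3×10→5 − 1×5→0
Count of 1: 0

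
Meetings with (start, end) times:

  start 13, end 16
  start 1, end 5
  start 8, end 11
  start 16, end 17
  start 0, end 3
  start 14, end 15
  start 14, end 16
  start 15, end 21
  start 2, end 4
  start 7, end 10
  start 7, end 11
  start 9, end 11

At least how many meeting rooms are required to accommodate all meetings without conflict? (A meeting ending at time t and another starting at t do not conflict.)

Events (time:±→running): 0:+→1 1:+→2 2:+→3 3:-→2 4:-→1 5:-→0 7:+→1 7:+→2 8:+→3 9:+→4 … peak 4.

4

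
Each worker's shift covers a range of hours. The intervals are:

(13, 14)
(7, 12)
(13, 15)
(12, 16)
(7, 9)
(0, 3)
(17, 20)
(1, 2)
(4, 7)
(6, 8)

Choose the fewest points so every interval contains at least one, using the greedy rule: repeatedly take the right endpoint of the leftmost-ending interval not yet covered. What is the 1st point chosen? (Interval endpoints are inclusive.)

Sort by right endpoint; whenever an interval is uncovered, place a point at its right end.
Sorted: [1,2] [0,3] [4,7] [6,8] [7,9] [7,12] [13,14] [13,15] [12,16] [17,20]
{[1,2],[0,3]} hit by 2; {[4,7],[6,8],[7,9],[7,12]} hit by 7; {[13,14],[13,15],[12,16]} hit by 14; {[17,20]} hit by 20.
Points: 2, 7, 14, 20 (4 total).

2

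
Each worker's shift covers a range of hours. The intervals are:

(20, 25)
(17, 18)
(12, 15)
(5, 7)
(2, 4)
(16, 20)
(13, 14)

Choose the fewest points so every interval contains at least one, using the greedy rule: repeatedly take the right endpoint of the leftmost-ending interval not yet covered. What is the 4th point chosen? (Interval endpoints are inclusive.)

18

Process intervals by earliest right end; each time one isn't hit yet, stab at its right endpoint.
Sorted: [2,4] [5,7] [13,14] [12,15] [17,18] [16,20] [20,25]
{[2,4]} hit by 4; {[5,7]} hit by 7; {[13,14],[12,15]} hit by 14; {[17,18],[16,20]} hit by 18; {[20,25]} hit by 25.
Points: 4, 7, 14, 18, 25 (5 total).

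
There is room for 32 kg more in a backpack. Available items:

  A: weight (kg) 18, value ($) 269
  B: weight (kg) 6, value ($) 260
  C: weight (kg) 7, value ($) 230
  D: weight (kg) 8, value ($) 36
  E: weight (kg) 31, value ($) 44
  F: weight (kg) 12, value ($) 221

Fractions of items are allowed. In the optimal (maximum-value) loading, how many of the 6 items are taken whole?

Greedy by value/weight ratio, highest first.
Ratios (sorted): B 43.33, C 32.86, F 18.42, A 14.94, D 4.50, E 1.42
take B (6 @ 260); take C (7 @ 230); take F (12 @ 221); take 7/18 of A → 104.61. Capacity used 32/32.
3 item(s) taken whole; one partial (take 7/18 of A).

3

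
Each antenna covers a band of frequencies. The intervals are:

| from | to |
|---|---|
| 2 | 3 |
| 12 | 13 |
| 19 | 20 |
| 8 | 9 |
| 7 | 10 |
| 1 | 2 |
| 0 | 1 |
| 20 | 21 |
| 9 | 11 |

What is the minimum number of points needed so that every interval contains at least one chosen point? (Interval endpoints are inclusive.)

By right end: [0,1]  [1,2]  [2,3]  [8,9]  [7,10]  [9,11]  [12,13]  [19,20]  [20,21]
[0,1] uncovered → point at 1; [2,3] uncovered → point at 3; [8,9] uncovered → point at 9; [12,13] uncovered → point at 13; [19,20] uncovered → point at 20.
Points: 1, 3, 9, 13, 20 (5 total).

5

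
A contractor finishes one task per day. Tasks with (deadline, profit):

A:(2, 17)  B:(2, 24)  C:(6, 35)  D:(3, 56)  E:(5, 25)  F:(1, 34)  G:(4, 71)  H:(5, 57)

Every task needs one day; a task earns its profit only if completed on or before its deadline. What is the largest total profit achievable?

278

Profit order: G=71 H=57 D=56 C=35 F=34 E=25 B=24 A=17
Assign: G→slot 4, H→slot 5, D→slot 3, C→slot 6, F→slot 1, E→slot 2, B skipped, A skipped.
Slots: [1:F] [2:E] [3:D] [4:G] [5:H] [6:C]
Profit = 34 + 25 + 56 + 71 + 57 + 35 = 278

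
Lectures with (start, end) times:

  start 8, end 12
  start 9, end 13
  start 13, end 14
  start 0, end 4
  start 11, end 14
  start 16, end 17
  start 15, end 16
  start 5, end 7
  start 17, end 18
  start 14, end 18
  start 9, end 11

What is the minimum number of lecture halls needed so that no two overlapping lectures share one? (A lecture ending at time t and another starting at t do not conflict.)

Events (time:±→running): 0:+→1 4:-→0 5:+→1 7:-→0 8:+→1 9:+→2 9:+→3 … peak 3.

3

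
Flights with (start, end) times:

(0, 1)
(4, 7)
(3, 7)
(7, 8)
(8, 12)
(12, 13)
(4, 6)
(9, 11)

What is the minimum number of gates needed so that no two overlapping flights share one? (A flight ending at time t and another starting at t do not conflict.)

Count concurrent intervals with a sweep; the peak is the room count.
Events (time:±→running): 0:+→1 1:-→0 3:+→1 4:+→2 4:+→3 … peak 3.

3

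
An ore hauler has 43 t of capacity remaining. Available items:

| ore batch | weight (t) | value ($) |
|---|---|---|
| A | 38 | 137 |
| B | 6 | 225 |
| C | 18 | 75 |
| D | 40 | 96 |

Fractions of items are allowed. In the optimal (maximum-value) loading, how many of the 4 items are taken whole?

2

Ratios (sorted): B 37.50, C 4.17, A 3.61, D 2.40
take B (6 @ 225); take C (18 @ 75); take 19/38 of A → 68.50. Capacity used 43/43.
2 item(s) taken whole; one partial (take 19/38 of A).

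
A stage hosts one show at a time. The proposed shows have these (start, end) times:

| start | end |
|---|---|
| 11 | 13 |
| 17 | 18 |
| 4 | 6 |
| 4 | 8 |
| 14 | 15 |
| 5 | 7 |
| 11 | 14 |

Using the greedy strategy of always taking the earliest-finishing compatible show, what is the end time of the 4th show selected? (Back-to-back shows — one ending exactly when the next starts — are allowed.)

Order by finish time; keep every interval that doesn't clash with the previous kept one.
By end time: (4,6), (5,7), (4,8), (11,13), (11,14), (14,15), (17,18).
Pick (4,6); next start ≥ 6 → (11,13); next start ≥ 13 → (14,15); next start ≥ 15 → (17,18).
Selected: (4,6) (11,13) (14,15) (17,18)

18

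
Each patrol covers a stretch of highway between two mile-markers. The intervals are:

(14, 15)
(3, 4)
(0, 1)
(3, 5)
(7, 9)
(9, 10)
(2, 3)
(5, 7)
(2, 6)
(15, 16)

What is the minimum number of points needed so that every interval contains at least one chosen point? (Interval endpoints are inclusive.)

5

Sort by right endpoint; whenever an interval is uncovered, place a point at its right end.
Sorted: [0,1] [2,3] [3,4] [3,5] [2,6] [5,7] [7,9] [9,10] [14,15] [15,16]
{[0,1]} hit by 1; {[2,3],[3,4],[3,5],[2,6]} hit by 3; {[5,7],[7,9]} hit by 7; {[9,10]} hit by 10; {[14,15],[15,16]} hit by 15.
Points: 1, 3, 7, 10, 15 (5 total).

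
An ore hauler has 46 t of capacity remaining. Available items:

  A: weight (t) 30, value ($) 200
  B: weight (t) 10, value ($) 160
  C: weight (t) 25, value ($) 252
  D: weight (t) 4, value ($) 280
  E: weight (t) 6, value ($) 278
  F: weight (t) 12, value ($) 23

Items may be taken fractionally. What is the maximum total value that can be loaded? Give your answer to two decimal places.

Ratios (sorted): D 70.00, E 46.33, B 16.00, C 10.08, A 6.67, F 1.92
take D (4 @ 280); take E (6 @ 278); take B (10 @ 160); take C (25 @ 252); take 1/30 of A → 6.67. Capacity used 46/46.
Total value = 976.67

976.67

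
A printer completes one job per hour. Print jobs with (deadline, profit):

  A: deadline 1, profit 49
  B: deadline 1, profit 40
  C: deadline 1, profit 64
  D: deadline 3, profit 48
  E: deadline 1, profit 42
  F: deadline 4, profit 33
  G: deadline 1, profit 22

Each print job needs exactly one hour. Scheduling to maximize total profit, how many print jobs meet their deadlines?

Sort by profit descending; place each in the latest free slot ≤ its deadline.
Profit order: C=64 A=49 D=48 E=42 B=40 F=33 G=22
Assign: C→slot 1, A skipped, D→slot 3, E skipped, B skipped, F→slot 4, G skipped.
Slots: [1:C] [3:D] [4:F]
3 of 7 scheduled.

3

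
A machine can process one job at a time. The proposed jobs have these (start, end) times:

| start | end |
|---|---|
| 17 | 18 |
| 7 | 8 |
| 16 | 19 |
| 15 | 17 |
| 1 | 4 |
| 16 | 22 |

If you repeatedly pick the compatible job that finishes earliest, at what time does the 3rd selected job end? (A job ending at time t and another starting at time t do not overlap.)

17

By end time: (1,4), (7,8), (15,17), (17,18), (16,19), (16,22).
Pick (1,4); next start ≥ 4 → (7,8); next start ≥ 8 → (15,17); next start ≥ 17 → (17,18).
Selected: (1,4) (7,8) (15,17) (17,18)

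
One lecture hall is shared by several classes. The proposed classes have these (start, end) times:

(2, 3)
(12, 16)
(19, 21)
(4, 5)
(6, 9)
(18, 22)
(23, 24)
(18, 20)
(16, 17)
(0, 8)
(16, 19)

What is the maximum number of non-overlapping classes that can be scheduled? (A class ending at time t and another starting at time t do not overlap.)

By end time: (2,3), (4,5), (0,8), (6,9), (12,16), (16,17), (16,19), (18,20), (19,21), (18,22), (23,24).
Pick (2,3); next start ≥ 3 → (4,5); next start ≥ 5 → (6,9); next start ≥ 9 → (12,16); next start ≥ 16 → (16,17); next start ≥ 17 → (18,20); next start ≥ 20 → (23,24).
Selected 7 classes.

7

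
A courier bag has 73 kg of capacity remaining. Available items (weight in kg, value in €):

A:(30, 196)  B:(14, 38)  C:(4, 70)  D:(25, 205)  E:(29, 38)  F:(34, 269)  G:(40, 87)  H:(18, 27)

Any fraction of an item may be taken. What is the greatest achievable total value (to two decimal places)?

Ratios (sorted): C 17.50, D 8.20, F 7.91, A 6.53, B 2.71, G 2.17, H 1.50, E 1.31
take C (4 @ 70); take D (25 @ 205); take F (34 @ 269); take 10/30 of A → 65.33. Capacity used 73/73.
Total value = 609.33

609.33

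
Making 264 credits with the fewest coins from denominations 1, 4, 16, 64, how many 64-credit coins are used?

Greedy: take as many of the largest coin as possible, then repeat with the remainder.
264 = 4×64 + 2×4
Count of 64: 4

4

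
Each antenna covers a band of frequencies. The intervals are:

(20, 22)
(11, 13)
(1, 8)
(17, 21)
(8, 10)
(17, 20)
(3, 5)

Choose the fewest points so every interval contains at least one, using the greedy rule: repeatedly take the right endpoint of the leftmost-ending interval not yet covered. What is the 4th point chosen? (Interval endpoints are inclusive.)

By right end: [3,5]  [1,8]  [8,10]  [11,13]  [17,20]  [17,21]  [20,22]
[3,5] uncovered → point at 5; [8,10] uncovered → point at 10; [11,13] uncovered → point at 13; [17,20] uncovered → point at 20.
Points: 5, 10, 13, 20 (4 total).

20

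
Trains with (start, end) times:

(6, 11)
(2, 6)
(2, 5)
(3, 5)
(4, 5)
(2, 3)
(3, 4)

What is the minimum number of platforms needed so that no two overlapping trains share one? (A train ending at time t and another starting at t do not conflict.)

Events (time:±→running): 2:+→1 2:+→2 2:+→3 3:-→2 3:+→3 3:+→4 … peak 4.

4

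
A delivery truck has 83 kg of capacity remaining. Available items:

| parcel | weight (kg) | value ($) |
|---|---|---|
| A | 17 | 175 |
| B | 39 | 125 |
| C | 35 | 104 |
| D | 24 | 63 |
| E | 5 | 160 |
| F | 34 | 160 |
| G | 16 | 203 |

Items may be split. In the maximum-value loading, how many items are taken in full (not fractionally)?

4

Order: E (160/5=32.00) > G (203/16=12.69) > A (175/17=10.29) > F (160/34=4.71) > B (125/39=3.21) > C (104/35=2.97) > D (63/24=2.62)
Fill: take E (5 @ 160) → take G (16 @ 203) → take A (17 @ 175) → take F (34 @ 160) → take 11/39 of B → 35.26; 83/83 used.
4 item(s) taken whole; one partial (take 11/39 of B).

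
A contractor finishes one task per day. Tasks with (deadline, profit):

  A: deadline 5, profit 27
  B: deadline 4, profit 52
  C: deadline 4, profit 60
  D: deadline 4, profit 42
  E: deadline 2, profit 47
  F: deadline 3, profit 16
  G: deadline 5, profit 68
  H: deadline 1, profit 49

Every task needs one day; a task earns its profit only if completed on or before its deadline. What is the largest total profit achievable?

276

Profit order: G=68 C=60 B=52 H=49 E=47 D=42 A=27 F=16
Assign: G→slot 5, C→slot 4, B→slot 3, H→slot 1, E→slot 2, D skipped, A skipped, F skipped.
Slots: [1:H] [2:E] [3:B] [4:C] [5:G]
Profit = 49 + 47 + 52 + 60 + 68 = 276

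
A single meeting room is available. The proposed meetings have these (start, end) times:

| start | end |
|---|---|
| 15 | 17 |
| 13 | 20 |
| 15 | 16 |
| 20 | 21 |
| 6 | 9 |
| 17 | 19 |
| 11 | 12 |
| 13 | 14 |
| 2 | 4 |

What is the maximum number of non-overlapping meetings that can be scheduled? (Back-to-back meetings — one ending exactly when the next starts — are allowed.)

Order by finish time; keep every interval that doesn't clash with the previous kept one.
Sorted by end: (2,4)  (6,9)  (11,12)  (13,14)  (15,16)  (15,17)  (17,19)  (13,20)  (20,21)
take (2,4); take (6,9); take (11,12); take (13,14); take (15,16); skip (15,17); take (17,19); skip (13,20); take (20,21).
Selected 7 meetings.

7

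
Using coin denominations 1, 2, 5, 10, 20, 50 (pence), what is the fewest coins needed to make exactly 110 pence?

Use the largest denomination that fits, subtract, and repeat.
110 − 2×50→10 − 1×10→0
Total coins = 2 + 1 = 3

3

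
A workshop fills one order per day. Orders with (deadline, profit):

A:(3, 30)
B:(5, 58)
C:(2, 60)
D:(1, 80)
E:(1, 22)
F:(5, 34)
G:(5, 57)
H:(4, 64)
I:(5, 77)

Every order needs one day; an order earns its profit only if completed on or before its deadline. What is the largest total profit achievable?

339

By profit: D(d1,80), I(d5,77), H(d4,64), C(d2,60), B(d5,58), G(d5,57), F(d5,34), A(d3,30), E(d1,22)
D→slot 1; I→slot 5; H→slot 4; C→slot 2; B→slot 3; G skipped; F skipped; A skipped; E skipped.
Profit = 80 + 60 + 58 + 64 + 77 = 339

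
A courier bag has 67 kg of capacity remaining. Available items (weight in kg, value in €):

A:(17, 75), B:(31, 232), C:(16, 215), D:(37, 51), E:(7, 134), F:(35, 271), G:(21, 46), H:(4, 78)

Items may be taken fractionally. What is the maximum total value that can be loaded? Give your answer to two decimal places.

735.42

Sort by value per unit weight and fill in that order.
Ratios (sorted): H 19.50, E 19.14, C 13.44, F 7.74, B 7.48, A 4.41, G 2.19, D 1.38
take H (4 @ 78); take E (7 @ 134); take C (16 @ 215); take F (35 @ 271); take 5/31 of B → 37.42. Capacity used 67/67.
Total value = 735.42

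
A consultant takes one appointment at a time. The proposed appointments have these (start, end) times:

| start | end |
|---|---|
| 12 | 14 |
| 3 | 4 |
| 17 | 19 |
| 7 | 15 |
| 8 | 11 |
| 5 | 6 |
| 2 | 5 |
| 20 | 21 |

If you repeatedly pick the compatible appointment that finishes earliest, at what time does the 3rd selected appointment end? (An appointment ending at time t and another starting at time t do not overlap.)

Order by finish time; keep every interval that doesn't clash with the previous kept one.
Sorted by end: (3,4)  (2,5)  (5,6)  (8,11)  (12,14)  (7,15)  (17,19)  (20,21)
take (3,4); take (5,6); take (8,11); take (12,14); take (17,19); take (20,21).
Selected: (3,4) (5,6) (8,11) (12,14) (17,19) (20,21)

11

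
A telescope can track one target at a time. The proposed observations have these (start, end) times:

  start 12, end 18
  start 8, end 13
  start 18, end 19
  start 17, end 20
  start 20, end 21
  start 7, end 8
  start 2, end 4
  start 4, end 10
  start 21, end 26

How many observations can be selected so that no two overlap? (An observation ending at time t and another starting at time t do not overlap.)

Sorted by end: (2,4)  (7,8)  (4,10)  (8,13)  (12,18)  (18,19)  (17,20)  (20,21)  (21,26)
take (2,4); take (7,8); skip (4,10); take (8,13); take (18,19); take (20,21); take (21,26).
Selected 6 observations.

6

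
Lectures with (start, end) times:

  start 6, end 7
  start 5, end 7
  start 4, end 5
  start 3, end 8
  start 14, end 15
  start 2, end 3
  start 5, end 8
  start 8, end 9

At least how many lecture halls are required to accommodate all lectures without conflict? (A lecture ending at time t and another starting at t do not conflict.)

4

The answer is the maximum number of intervals overlapping at any instant.
Events (time:±→running): 2:+→1 3:-→0 3:+→1 4:+→2 5:-→1 5:+→2 5:+→3 6:+→4 … peak 4.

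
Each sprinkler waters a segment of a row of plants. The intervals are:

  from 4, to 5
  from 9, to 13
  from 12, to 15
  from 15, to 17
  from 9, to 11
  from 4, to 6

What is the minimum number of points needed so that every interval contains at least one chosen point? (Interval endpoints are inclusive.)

3

Sort by right endpoint; whenever an interval is uncovered, place a point at its right end.
By right end: [4,5]  [4,6]  [9,11]  [9,13]  [12,15]  [15,17]
[4,5] uncovered → point at 5; [9,11] uncovered → point at 11; [12,15] uncovered → point at 15.
Points: 5, 11, 15 (3 total).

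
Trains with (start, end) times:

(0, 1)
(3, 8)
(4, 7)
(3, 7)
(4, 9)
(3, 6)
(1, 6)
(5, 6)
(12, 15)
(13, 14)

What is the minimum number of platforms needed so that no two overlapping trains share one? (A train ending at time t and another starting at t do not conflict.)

7

Events (time:±→running): 0:+→1 1:-→0 1:+→1 3:+→2 3:+→3 3:+→4 4:+→5 4:+→6 5:+→7 … peak 7.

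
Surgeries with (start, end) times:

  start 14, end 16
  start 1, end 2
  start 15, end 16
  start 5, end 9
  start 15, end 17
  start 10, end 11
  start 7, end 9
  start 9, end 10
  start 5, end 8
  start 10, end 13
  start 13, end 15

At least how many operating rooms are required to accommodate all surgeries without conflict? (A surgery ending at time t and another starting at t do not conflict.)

3

Events (time:±→running): 1:+→1 2:-→0 5:+→1 5:+→2 7:+→3 … peak 3.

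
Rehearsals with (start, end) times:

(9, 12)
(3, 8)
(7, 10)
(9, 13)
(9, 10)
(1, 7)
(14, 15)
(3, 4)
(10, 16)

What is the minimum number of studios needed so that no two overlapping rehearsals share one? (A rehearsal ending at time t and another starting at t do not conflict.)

4

Events (time:±→running): 1:+→1 3:+→2 3:+→3 4:-→2 7:-→1 7:+→2 8:-→1 9:+→2 9:+→3 9:+→4 … peak 4.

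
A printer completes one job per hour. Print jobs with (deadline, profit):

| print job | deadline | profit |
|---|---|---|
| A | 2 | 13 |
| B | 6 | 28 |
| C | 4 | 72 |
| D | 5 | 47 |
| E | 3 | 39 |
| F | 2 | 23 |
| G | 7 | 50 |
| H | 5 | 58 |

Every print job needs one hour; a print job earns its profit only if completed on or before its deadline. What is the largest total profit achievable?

317

By profit: C(d4,72), H(d5,58), G(d7,50), D(d5,47), E(d3,39), B(d6,28), F(d2,23), A(d2,13)
C→slot 4; H→slot 5; G→slot 7; D→slot 3; E→slot 2; B→slot 6; F→slot 1; A skipped.
Profit = 23 + 39 + 47 + 72 + 58 + 28 + 50 = 317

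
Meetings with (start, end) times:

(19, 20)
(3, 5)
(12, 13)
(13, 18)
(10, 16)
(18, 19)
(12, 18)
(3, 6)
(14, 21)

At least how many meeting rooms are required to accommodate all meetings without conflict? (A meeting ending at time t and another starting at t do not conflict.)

Events (time:±→running): 3:+→1 3:+→2 5:-→1 6:-→0 10:+→1 12:+→2 12:+→3 13:-→2 13:+→3 14:+→4 … peak 4.

4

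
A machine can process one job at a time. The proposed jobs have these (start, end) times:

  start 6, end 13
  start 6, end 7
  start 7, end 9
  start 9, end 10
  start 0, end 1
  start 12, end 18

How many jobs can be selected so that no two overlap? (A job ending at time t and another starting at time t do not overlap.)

5

Sorted by end: (0,1)  (6,7)  (7,9)  (9,10)  (6,13)  (12,18)
take (0,1); take (6,7); take (7,9); take (9,10); take (12,18).
Selected 5 jobs.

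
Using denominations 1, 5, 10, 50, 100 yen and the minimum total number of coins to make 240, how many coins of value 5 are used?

240 = 2×100 + 4×10
Count of 5: 0

0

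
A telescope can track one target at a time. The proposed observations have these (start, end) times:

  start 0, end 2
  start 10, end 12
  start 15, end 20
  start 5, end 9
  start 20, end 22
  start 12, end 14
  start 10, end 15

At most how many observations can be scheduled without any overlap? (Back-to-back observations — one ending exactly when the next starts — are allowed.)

6

By end time: (0,2), (5,9), (10,12), (12,14), (10,15), (15,20), (20,22).
Pick (0,2); next start ≥ 2 → (5,9); next start ≥ 9 → (10,12); next start ≥ 12 → (12,14); next start ≥ 14 → (15,20); next start ≥ 20 → (20,22).
Selected 6 observations.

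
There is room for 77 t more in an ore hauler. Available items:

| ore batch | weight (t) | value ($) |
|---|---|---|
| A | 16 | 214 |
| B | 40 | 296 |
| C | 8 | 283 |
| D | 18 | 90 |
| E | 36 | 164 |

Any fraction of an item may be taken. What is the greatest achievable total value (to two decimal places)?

Sort by value per unit weight and fill in that order.
Order: C (283/8=35.38) > A (214/16=13.38) > B (296/40=7.40) > D (90/18=5.00) > E (164/36=4.56)
Fill: take C (8 @ 283) → take A (16 @ 214) → take B (40 @ 296) → take 13/18 of D → 65.00; 77/77 used.
Total value = 858.00

858.00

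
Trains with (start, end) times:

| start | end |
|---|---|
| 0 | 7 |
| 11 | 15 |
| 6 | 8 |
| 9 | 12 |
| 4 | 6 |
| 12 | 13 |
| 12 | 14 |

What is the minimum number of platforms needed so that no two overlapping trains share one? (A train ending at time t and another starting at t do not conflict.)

3

The answer is the maximum number of intervals overlapping at any instant.
Events (time:±→running): 0:+→1 4:+→2 6:-→1 6:+→2 7:-→1 8:-→0 9:+→1 11:+→2 12:-→1 12:+→2 12:+→3 … peak 3.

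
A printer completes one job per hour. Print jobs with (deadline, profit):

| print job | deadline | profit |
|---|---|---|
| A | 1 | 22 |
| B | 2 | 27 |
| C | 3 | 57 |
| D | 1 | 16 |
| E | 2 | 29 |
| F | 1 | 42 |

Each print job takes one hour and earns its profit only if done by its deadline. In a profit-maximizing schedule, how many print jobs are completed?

3

Profit order: C=57 F=42 E=29 B=27 A=22 D=16
Assign: C→slot 3, F→slot 1, E→slot 2, B skipped, A skipped, D skipped.
Slots: [1:F] [2:E] [3:C]
3 of 6 scheduled.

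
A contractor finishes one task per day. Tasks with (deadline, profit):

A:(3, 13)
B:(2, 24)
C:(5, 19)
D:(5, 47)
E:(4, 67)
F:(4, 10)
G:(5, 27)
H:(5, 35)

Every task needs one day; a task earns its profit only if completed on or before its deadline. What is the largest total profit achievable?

200

By profit: E(d4,67), D(d5,47), H(d5,35), G(d5,27), B(d2,24), C(d5,19), A(d3,13), F(d4,10)
E→slot 4; D→slot 5; H→slot 3; G→slot 2; B→slot 1; C skipped; A skipped; F skipped.
Profit = 24 + 27 + 35 + 67 + 47 = 200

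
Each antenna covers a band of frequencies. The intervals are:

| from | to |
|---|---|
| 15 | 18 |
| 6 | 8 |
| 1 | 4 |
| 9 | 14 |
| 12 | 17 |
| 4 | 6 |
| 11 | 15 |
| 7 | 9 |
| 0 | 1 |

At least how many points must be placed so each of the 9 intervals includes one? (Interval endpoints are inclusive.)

Process intervals by earliest right end; each time one isn't hit yet, stab at its right endpoint.
Sorted: [0,1] [1,4] [4,6] [6,8] [7,9] [9,14] [11,15] [12,17] [15,18]
{[0,1],[1,4]} hit by 1; {[4,6],[6,8]} hit by 6; {[7,9],[9,14]} hit by 9; {[11,15],[12,17],[15,18]} hit by 15.
Points: 1, 6, 9, 15 (4 total).

4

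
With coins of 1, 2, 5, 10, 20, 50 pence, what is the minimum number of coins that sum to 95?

4

Use the largest denomination that fits, subtract, and repeat.
95 − 1×50→45 − 2×20→5 − 1×5→0
Total coins = 1 + 2 + 1 = 4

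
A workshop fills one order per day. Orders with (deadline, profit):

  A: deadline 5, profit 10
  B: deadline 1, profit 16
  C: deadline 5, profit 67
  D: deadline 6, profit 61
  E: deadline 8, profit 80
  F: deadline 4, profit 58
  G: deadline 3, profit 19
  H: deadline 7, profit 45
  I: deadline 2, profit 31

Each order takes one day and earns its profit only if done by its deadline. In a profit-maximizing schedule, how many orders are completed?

8

Take jobs in profit order; each goes to the latest open slot no later than its deadline.
By profit: E(d8,80), C(d5,67), D(d6,61), F(d4,58), H(d7,45), I(d2,31), G(d3,19), B(d1,16), A(d5,10)
E→slot 8; C→slot 5; D→slot 6; F→slot 4; H→slot 7; I→slot 2; G→slot 3; B→slot 1; A skipped.
8 of 9 scheduled.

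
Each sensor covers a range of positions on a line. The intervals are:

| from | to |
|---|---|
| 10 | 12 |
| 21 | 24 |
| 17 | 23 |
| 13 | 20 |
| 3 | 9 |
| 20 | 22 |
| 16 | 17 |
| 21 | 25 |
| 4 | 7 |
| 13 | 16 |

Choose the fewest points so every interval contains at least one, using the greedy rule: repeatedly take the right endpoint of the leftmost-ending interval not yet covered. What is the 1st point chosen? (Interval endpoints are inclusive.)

7

Sorted: [4,7] [3,9] [10,12] [13,16] [16,17] [13,20] [20,22] [17,23] [21,24] [21,25]
{[4,7],[3,9]} hit by 7; {[10,12]} hit by 12; {[13,16],[16,17],[13,20]} hit by 16; {[20,22],[17,23],[21,24],[21,25]} hit by 22.
Points: 7, 12, 16, 22 (4 total).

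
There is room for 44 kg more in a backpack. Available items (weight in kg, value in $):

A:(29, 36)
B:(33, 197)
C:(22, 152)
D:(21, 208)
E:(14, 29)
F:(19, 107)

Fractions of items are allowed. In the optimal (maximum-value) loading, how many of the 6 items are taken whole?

2

Order: D (208/21=9.90) > C (152/22=6.91) > B (197/33=5.97) > F (107/19=5.63) > E (29/14=2.07) > A (36/29=1.24)
Fill: take D (21 @ 208) → take C (22 @ 152) → take 1/33 of B → 5.97; 44/44 used.
2 item(s) taken whole; one partial (take 1/33 of B).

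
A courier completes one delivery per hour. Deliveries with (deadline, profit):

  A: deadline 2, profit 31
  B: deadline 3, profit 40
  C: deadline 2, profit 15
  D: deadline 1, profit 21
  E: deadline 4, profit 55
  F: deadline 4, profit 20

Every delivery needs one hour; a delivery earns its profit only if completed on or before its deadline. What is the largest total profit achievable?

By profit: E(d4,55), B(d3,40), A(d2,31), D(d1,21), F(d4,20), C(d2,15)
E→slot 4; B→slot 3; A→slot 2; D→slot 1; F skipped; C skipped.
Profit = 21 + 31 + 40 + 55 = 147

147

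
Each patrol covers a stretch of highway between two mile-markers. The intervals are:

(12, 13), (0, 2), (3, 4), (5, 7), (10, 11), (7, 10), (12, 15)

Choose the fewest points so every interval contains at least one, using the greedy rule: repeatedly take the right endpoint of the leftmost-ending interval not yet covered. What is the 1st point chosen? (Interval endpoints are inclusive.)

2

Process intervals by earliest right end; each time one isn't hit yet, stab at its right endpoint.
Sorted: [0,2] [3,4] [5,7] [7,10] [10,11] [12,13] [12,15]
{[0,2]} hit by 2; {[3,4]} hit by 4; {[5,7],[7,10]} hit by 7; {[10,11]} hit by 11; {[12,13],[12,15]} hit by 13.
Points: 2, 4, 7, 11, 13 (5 total).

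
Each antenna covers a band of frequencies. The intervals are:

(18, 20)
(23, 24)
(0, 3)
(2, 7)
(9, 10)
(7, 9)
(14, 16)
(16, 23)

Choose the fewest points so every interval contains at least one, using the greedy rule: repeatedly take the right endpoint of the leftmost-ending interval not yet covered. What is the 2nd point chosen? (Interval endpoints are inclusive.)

9

Sort by right endpoint; whenever an interval is uncovered, place a point at its right end.
Sorted: [0,3] [2,7] [7,9] [9,10] [14,16] [18,20] [16,23] [23,24]
{[0,3],[2,7]} hit by 3; {[7,9],[9,10]} hit by 9; {[14,16]} hit by 16; {[18,20],[16,23]} hit by 20; {[23,24]} hit by 24.
Points: 3, 9, 16, 20, 24 (5 total).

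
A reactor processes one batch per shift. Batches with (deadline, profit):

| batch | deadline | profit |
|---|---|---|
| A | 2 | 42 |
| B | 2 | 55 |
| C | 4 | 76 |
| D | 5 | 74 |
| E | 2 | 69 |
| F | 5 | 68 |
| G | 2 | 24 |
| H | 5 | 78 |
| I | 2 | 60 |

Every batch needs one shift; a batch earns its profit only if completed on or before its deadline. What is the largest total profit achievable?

Take jobs in profit order; each goes to the latest open slot no later than its deadline.
Profit order: H=78 C=76 D=74 E=69 F=68 I=60 B=55 A=42 G=24
Assign: H→slot 5, C→slot 4, D→slot 3, E→slot 2, F→slot 1, I skipped, B skipped, A skipped, G skipped.
Slots: [1:F] [2:E] [3:D] [4:C] [5:H]
Profit = 68 + 69 + 74 + 76 + 78 = 365

365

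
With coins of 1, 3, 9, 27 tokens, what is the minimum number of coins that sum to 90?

4

Greedy: take as many of the largest coin as possible, then repeat with the remainder.
90 = 3×27 + 1×9
Total coins = 3 + 1 = 4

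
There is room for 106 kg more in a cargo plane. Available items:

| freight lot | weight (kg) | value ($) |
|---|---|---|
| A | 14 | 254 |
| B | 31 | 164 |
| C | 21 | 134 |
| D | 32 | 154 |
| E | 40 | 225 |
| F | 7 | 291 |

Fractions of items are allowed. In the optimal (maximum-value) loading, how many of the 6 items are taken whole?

Greedy by value/weight ratio, highest first.
Order: F (291/7=41.57) > A (254/14=18.14) > C (134/21=6.38) > E (225/40=5.62) > B (164/31=5.29) > D (154/32=4.81)
Fill: take F (7 @ 291) → take A (14 @ 254) → take C (21 @ 134) → take E (40 @ 225) → take 24/31 of B → 126.97; 106/106 used.
4 item(s) taken whole; one partial (take 24/31 of B).

4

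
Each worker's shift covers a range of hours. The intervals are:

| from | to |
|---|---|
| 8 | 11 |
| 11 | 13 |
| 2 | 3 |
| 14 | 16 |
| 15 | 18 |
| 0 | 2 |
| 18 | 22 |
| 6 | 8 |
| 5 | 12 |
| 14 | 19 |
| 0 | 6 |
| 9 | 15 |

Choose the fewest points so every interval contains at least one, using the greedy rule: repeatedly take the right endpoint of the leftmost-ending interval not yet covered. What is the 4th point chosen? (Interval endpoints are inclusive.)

16

Process intervals by earliest right end; each time one isn't hit yet, stab at its right endpoint.
Sorted: [0,2] [2,3] [0,6] [6,8] [8,11] [5,12] [11,13] [9,15] [14,16] [15,18] [14,19] [18,22]
{[0,2],[2,3],[0,6]} hit by 2; {[6,8],[8,11],[5,12]} hit by 8; {[11,13],[9,15]} hit by 13; {[14,16],[15,18],[14,19]} hit by 16; {[18,22]} hit by 22.
Points: 2, 8, 13, 16, 22 (5 total).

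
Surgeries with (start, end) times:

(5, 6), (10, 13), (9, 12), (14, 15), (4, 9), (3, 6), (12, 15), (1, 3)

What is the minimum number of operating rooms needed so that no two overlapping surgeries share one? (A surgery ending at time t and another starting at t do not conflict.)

3

starts: [1, 3, 4, 5, 9, 10, 12, 14]
ends:   [3, 6, 6, 9, 12, 13, 15, 15]
s1→1 e3→0 s3→1 s4→2 s5→3  — peak 3.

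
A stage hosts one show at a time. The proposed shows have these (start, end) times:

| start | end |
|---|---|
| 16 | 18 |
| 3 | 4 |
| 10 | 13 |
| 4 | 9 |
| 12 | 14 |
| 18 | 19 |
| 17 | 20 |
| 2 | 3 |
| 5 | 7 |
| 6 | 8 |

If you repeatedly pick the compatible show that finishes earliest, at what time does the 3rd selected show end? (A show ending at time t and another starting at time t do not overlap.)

7

Greedy by earliest finish: after sorting by end time, pick each interval compatible with the last pick.
By end time: (2,3), (3,4), (5,7), (6,8), (4,9), (10,13), (12,14), (16,18), (18,19), (17,20).
Pick (2,3); next start ≥ 3 → (3,4); next start ≥ 4 → (5,7); next start ≥ 7 → (10,13); next start ≥ 13 → (16,18); next start ≥ 18 → (18,19).
Selected: (2,3) (3,4) (5,7) (10,13) (16,18) (18,19)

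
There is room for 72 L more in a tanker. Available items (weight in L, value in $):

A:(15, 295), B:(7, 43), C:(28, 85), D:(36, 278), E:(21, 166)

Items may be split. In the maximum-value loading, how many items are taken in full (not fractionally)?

3

Sort by value per unit weight and fill in that order.
Ratios (sorted): A 19.67, E 7.90, D 7.72, B 6.14, C 3.04
take A (15 @ 295); take E (21 @ 166); take D (36 @ 278). Capacity used 72/72.
3 item(s) taken whole.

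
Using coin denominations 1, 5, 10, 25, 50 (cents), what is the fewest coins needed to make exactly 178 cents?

7

178 = 3×50 + 1×25 + 3×1
Total coins = 3 + 1 + 3 = 7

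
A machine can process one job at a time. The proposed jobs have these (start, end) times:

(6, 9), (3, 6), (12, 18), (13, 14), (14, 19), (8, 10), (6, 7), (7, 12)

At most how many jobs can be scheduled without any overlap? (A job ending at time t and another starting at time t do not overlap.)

Greedy by earliest finish: after sorting by end time, pick each interval compatible with the last pick.
Sorted by end: (3,6)  (6,7)  (6,9)  (8,10)  (7,12)  (13,14)  (12,18)  (14,19)
take (3,6); take (6,7); take (8,10); take (13,14); take (14,19).
Selected 5 jobs.

5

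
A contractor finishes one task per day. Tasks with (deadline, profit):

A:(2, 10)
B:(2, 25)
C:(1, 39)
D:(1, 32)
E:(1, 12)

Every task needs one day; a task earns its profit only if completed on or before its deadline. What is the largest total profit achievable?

64

By profit: C(d1,39), D(d1,32), B(d2,25), E(d1,12), A(d2,10)
C→slot 1; D skipped; B→slot 2; E skipped; A skipped.
Profit = 39 + 25 = 64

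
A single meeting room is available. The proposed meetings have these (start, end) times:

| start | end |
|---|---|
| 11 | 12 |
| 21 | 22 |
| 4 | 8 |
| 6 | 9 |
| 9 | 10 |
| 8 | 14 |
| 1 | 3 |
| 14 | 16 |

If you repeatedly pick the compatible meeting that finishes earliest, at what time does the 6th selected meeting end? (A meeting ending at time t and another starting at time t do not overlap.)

22

Sort by end time and greedily take each interval whose start is ≥ the last chosen end.
By end time: (1,3), (4,8), (6,9), (9,10), (11,12), (8,14), (14,16), (21,22).
Pick (1,3); next start ≥ 3 → (4,8); next start ≥ 8 → (9,10); next start ≥ 10 → (11,12); next start ≥ 12 → (14,16); next start ≥ 16 → (21,22).
Selected: (1,3) (4,8) (9,10) (11,12) (14,16) (21,22)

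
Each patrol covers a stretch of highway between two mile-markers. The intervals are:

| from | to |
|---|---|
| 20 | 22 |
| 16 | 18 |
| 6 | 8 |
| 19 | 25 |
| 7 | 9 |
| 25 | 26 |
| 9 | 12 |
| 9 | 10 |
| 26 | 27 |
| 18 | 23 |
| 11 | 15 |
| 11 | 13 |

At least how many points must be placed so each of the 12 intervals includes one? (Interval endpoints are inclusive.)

Process intervals by earliest right end; each time one isn't hit yet, stab at its right endpoint.
Sorted: [6,8] [7,9] [9,10] [9,12] [11,13] [11,15] [16,18] [20,22] [18,23] [19,25] [25,26] [26,27]
{[6,8],[7,9]} hit by 8; {[9,10],[9,12]} hit by 10; {[11,13],[11,15]} hit by 13; {[16,18]} hit by 18; {[20,22],[18,23],[19,25]} hit by 22; {[25,26],[26,27]} hit by 26.
Points: 8, 10, 13, 18, 22, 26 (6 total).

6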